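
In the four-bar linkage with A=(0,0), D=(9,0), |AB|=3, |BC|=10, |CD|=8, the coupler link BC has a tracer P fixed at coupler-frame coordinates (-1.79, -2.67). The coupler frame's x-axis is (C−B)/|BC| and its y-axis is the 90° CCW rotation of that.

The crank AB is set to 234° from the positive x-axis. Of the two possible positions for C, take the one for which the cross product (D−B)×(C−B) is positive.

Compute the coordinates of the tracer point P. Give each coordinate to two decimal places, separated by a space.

-0.49 -5.38

A=(0,0), D=(9.00,0)
B = A + 3.00·(cos234°, sin234°) = (-1.7634, -2.4271)
|BD| = 11.0336
circle(B,10.00) ∩ circle(D,8.00): a=7.1482, h=6.9931
  candidates: C₊=(3.6715,5.9671) cross=77.159; C₋=(6.7480,-7.6765) cross=-77.159
  mode + wants cross > 0 → take C=(3.6715,5.9671) (cross=77.159)
ex = (C−B)/|BC| = (0.5435,0.8394); ey = (-0.8394,0.5435)
P = B + -1.79·ex + -2.67·ey = (-0.4949,-5.3807)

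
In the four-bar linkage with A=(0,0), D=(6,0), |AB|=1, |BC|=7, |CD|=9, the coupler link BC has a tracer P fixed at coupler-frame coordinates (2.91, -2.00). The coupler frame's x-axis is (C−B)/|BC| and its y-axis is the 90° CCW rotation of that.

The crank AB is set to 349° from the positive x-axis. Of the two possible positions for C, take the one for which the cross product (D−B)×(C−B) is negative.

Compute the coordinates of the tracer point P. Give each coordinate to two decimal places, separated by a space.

-1.19 -2.98

A=(0,0), D=(6.00,0)
B = A + 1.00·(cos349°, sin349°) = (0.9816, -0.1908)
|BD| = 5.0220
circle(B,7.00) ∩ circle(D,9.00): a=-0.6750, h=6.9674
  candidates: C₊=(0.0424,6.7459) cross=34.990; C₋=(0.5719,-7.1788) cross=-34.990
  mode - wants cross < 0 → take C=(0.5719,-7.1788) (cross=-34.990)
ex = (C−B)/|BC| = (-0.0585,-0.9983); ey = (0.9983,-0.0585)
P = B + 2.91·ex + -2.00·ey = (-1.1853,-2.9787)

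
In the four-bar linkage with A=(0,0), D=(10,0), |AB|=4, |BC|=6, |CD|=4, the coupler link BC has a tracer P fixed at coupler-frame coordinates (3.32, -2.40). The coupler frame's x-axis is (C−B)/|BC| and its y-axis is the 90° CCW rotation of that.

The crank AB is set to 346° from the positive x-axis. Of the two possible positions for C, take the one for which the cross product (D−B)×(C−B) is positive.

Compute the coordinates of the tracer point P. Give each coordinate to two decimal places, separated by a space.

A=(0,0), D=(10.00,0)
B = A + 4.00·(cos346°, sin346°) = (3.8812, -0.9677)
|BD| = 6.1949
circle(B,6.00) ∩ circle(D,4.00): a=4.7117, h=3.7149
  candidates: C₊=(7.9547,3.4376) cross=23.013; C₋=(9.1153,-3.9009) cross=-23.013
  mode + wants cross > 0 → take C=(7.9547,3.4376) (cross=23.013)
ex = (C−B)/|BC| = (0.6789,0.7342); ey = (-0.7342,0.6789)
P = B + 3.32·ex + -2.40·ey = (7.8973,-0.1595)

7.90 -0.16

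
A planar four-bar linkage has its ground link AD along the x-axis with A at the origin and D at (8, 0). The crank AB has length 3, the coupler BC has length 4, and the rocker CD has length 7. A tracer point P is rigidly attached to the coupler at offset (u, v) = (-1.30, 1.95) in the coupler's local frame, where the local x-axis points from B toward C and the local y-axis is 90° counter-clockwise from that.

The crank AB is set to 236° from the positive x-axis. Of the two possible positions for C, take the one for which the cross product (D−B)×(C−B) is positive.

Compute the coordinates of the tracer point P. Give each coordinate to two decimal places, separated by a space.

A=(0,0), D=(8.00,0)
B = A + 3.00·(cos236°, sin236°) = (-1.6776, -2.4871)
|BD| = 9.9921
circle(B,4.00) ∩ circle(D,7.00): a=3.3447, h=2.1938
  candidates: C₊=(1.0158,0.4702) cross=21.921; C₋=(2.1079,-3.7794) cross=-21.921
  mode + wants cross > 0 → take C=(1.0158,0.4702) (cross=21.921)
ex = (C−B)/|BC| = (0.6733,0.7393); ey = (-0.7393,0.6733)
P = B + -1.30·ex + 1.95·ey = (-3.9946,-2.1352)

-3.99 -2.14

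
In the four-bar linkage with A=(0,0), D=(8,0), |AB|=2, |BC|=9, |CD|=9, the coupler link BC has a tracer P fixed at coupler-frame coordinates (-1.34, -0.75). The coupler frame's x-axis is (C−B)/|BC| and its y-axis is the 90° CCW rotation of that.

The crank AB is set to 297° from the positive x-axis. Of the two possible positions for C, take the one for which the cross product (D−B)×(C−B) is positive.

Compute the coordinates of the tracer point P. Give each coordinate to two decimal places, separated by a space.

1.42 -3.23

A=(0,0), D=(8.00,0)
B = A + 2.00·(cos297°, sin297°) = (0.9080, -1.7820)
|BD| = 7.3125
circle(B,9.00) ∩ circle(D,9.00): a=3.6562, h=8.2239
  candidates: C₊=(2.4499,7.0849) cross=60.137; C₋=(6.4581,-8.8669) cross=-60.137
  mode + wants cross > 0 → take C=(2.4499,7.0849) (cross=60.137)
ex = (C−B)/|BC| = (0.1713,0.9852); ey = (-0.9852,0.1713)
P = B + -1.34·ex + -0.75·ey = (1.4173,-3.2307)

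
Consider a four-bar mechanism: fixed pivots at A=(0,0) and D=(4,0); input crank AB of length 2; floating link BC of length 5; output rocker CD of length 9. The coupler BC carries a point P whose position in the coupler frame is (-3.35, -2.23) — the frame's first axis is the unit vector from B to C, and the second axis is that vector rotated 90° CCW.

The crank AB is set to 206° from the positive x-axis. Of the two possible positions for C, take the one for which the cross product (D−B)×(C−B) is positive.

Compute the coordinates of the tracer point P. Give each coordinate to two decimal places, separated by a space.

A=(0,0), D=(4.00,0)
B = A + 2.00·(cos206°, sin206°) = (-1.7976, -0.8767)
|BD| = 5.8635
circle(B,5.00) ∩ circle(D,9.00): a=-1.8435, h=4.6477
  candidates: C₊=(-4.3154,3.4431) cross=27.252; C₋=(-2.9255,-5.7479) cross=-27.252
  mode + wants cross > 0 → take C=(-4.3154,3.4431) (cross=27.252)
ex = (C−B)/|BC| = (-0.5036,0.8640); ey = (-0.8640,-0.5036)
P = B + -3.35·ex + -2.23·ey = (1.8160,-2.6481)

1.82 -2.65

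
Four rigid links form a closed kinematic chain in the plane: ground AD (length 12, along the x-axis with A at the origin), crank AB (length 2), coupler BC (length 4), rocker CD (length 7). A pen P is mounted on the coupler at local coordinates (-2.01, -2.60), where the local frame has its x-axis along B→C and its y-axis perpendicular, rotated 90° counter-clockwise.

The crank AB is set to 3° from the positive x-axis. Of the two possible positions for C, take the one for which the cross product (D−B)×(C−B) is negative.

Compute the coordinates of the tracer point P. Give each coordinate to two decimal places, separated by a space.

-1.12 -0.95

A=(0,0), D=(12.00,0)
B = A + 2.00·(cos3°, sin3°) = (1.9973, 0.1047)
|BD| = 10.0033
circle(B,4.00) ∩ circle(D,7.00): a=3.3522, h=2.1824
  candidates: C₊=(5.3721,2.2519) cross=21.831; C₋=(5.3264,-2.1127) cross=-21.831
  mode - wants cross < 0 → take C=(5.3264,-2.1127) (cross=-21.831)
ex = (C−B)/|BC| = (0.8323,-0.5543); ey = (0.5543,0.8323)
P = B + -2.01·ex + -2.60·ey = (-1.1169,-0.9451)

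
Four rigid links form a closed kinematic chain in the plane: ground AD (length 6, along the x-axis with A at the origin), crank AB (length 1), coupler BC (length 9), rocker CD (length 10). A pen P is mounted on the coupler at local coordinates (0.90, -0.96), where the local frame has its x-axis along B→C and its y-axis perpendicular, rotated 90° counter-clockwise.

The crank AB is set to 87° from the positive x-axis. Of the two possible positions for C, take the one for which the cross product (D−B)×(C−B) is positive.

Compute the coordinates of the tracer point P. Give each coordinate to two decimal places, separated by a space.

A=(0,0), D=(6.00,0)
B = A + 1.00·(cos87°, sin87°) = (0.0523, 0.9986)
|BD| = 6.0309
circle(B,9.00) ∩ circle(D,10.00): a=1.4402, h=8.8840
  candidates: C₊=(2.9438,9.5215) cross=53.579; C₋=(0.0016,-8.0012) cross=-53.579
  mode + wants cross > 0 → take C=(2.9438,9.5215) (cross=53.579)
ex = (C−B)/|BC| = (0.3213,0.9470); ey = (-0.9470,0.3213)
P = B + 0.90·ex + -0.96·ey = (1.2506,1.5425)

1.25 1.54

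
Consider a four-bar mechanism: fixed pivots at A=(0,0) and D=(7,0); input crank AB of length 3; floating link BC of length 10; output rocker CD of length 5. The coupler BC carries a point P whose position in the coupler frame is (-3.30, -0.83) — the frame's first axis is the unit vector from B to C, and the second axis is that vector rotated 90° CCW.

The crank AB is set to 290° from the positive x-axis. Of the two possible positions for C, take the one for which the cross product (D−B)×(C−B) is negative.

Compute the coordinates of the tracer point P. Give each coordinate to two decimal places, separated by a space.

A=(0,0), D=(7.00,0)
B = A + 3.00·(cos290°, sin290°) = (1.0261, -2.8191)
|BD| = 6.6057
circle(B,10.00) ∩ circle(D,5.00): a=8.9798, h=4.4004
  candidates: C₊=(7.2691,4.9928) cross=29.068; C₋=(11.0250,-2.9664) cross=-29.068
  mode - wants cross < 0 → take C=(11.0250,-2.9664) (cross=-29.068)
ex = (C−B)/|BC| = (0.9999,-0.0147); ey = (0.0147,0.9999)
P = B + -3.30·ex + -0.83·ey = (-2.2858,-3.6004)

-2.29 -3.60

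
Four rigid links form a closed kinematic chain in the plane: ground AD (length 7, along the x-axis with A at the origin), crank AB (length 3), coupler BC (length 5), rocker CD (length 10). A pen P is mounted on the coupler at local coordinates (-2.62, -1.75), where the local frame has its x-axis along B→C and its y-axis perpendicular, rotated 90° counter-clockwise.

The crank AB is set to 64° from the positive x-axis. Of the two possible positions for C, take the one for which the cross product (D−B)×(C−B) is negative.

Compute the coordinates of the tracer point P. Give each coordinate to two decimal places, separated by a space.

A=(0,0), D=(7.00,0)
B = A + 3.00·(cos64°, sin64°) = (1.3151, 2.6964)
|BD| = 6.2919
circle(B,5.00) ∩ circle(D,10.00): a=-2.8140, h=4.1329
  candidates: C₊=(0.5437,7.6365) cross=26.004; C₋=(-2.9986,0.1681) cross=-26.004
  mode - wants cross < 0 → take C=(-2.9986,0.1681) (cross=-26.004)
ex = (C−B)/|BC| = (-0.8627,-0.5056); ey = (0.5056,-0.8627)
P = B + -2.62·ex + -1.75·ey = (2.6906,5.5310)

2.69 5.53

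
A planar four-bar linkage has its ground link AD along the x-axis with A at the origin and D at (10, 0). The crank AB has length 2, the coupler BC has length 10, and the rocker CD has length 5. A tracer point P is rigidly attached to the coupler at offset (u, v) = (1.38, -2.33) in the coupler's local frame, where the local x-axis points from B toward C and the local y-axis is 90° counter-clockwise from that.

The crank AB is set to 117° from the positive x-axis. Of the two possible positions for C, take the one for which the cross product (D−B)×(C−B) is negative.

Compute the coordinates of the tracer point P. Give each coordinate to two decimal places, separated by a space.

A=(0,0), D=(10.00,0)
B = A + 2.00·(cos117°, sin117°) = (-0.9080, 1.7820)
|BD| = 11.0526
circle(B,10.00) ∩ circle(D,5.00): a=8.9192, h=4.5220
  candidates: C₊=(8.6236,4.8068) cross=49.980; C₋=(7.1654,-4.1189) cross=-49.980
  mode - wants cross < 0 → take C=(7.1654,-4.1189) (cross=-49.980)
ex = (C−B)/|BC| = (0.8073,-0.5901); ey = (0.5901,0.8073)
P = B + 1.38·ex + -2.33·ey = (-1.1688,-0.9134)

-1.17 -0.91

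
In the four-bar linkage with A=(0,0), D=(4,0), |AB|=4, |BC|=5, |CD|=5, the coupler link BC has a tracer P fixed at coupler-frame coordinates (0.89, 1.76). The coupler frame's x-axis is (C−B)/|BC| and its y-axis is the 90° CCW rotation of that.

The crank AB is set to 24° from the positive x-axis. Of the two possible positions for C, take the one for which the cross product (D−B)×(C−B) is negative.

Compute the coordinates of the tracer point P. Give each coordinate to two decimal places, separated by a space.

3.47 -0.34

A=(0,0), D=(4.00,0)
B = A + 4.00·(cos24°, sin24°) = (3.6542, 1.6269)
|BD| = 1.6633
circle(B,5.00) ∩ circle(D,5.00): a=0.8316, h=4.9304
  candidates: C₊=(8.6497,1.8386) cross=8.201; C₋=(-0.9955,-0.2116) cross=-8.201
  mode - wants cross < 0 → take C=(-0.9955,-0.2116) (cross=-8.201)
ex = (C−B)/|BC| = (-0.9299,-0.3677); ey = (0.3677,-0.9299)
P = B + 0.89·ex + 1.76·ey = (3.4737,-0.3370)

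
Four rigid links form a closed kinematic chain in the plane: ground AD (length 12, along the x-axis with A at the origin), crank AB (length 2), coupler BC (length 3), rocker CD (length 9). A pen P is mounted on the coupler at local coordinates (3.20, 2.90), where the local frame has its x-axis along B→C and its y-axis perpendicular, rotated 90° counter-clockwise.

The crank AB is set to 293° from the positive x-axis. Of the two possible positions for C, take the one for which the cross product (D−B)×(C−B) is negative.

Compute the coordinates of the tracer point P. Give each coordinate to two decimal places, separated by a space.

4.88 -0.47

A=(0,0), D=(12.00,0)
B = A + 2.00·(cos293°, sin293°) = (0.7815, -1.8410)
|BD| = 11.3686
circle(B,3.00) ∩ circle(D,9.00): a=2.5177, h=1.6313
  candidates: C₊=(3.0017,0.1765) cross=18.546; C₋=(3.5301,-3.0431) cross=-18.546
  mode - wants cross < 0 → take C=(3.5301,-3.0431) (cross=-18.546)
ex = (C−B)/|BC| = (0.9162,-0.4007); ey = (0.4007,0.9162)
P = B + 3.20·ex + 2.90·ey = (4.8754,-0.4663)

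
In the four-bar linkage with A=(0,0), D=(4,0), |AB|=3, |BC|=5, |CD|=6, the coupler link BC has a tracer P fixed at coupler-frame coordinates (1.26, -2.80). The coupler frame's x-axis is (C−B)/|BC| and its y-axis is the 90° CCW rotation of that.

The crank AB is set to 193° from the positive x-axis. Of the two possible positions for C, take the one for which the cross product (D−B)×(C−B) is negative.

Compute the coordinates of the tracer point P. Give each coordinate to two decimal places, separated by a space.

A=(0,0), D=(4.00,0)
B = A + 3.00·(cos193°, sin193°) = (-2.9231, -0.6749)
|BD| = 6.9559
circle(B,5.00) ∩ circle(D,6.00): a=2.6873, h=4.2165
  candidates: C₊=(-0.6576,3.7824) cross=29.329; C₋=(0.1606,-4.6107) cross=-29.329
  mode - wants cross < 0 → take C=(0.1606,-4.6107) (cross=-29.329)
ex = (C−B)/|BC| = (0.6167,-0.7872); ey = (0.7872,0.6167)
P = B + 1.26·ex + -2.80·ey = (-4.3501,-3.3935)

-4.35 -3.39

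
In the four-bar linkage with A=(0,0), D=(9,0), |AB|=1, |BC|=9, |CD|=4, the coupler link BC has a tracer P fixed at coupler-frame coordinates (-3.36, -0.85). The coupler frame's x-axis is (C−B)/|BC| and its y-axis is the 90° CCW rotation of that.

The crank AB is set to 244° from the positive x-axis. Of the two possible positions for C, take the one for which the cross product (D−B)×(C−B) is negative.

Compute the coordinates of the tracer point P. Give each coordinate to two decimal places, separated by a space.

A=(0,0), D=(9.00,0)
B = A + 1.00·(cos244°, sin244°) = (-0.4384, -0.8988)
|BD| = 9.4811
circle(B,9.00) ∩ circle(D,4.00): a=8.1684, h=3.7785
  candidates: C₊=(7.3351,3.6370) cross=35.824; C₋=(8.0515,-3.8859) cross=-35.824
  mode - wants cross < 0 → take C=(8.0515,-3.8859) (cross=-35.824)
ex = (C−B)/|BC| = (0.9433,-0.3319); ey = (0.3319,0.9433)
P = B + -3.36·ex + -0.85·ey = (-3.8900,-0.5854)

-3.89 -0.59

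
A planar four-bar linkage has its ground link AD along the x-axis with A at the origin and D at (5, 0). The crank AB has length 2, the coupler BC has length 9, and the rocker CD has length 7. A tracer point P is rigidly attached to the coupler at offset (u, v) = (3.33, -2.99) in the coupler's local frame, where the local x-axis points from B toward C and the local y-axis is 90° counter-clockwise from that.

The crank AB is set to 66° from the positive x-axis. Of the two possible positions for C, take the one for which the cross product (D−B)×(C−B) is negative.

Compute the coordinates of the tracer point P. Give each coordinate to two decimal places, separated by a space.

-1.11 -2.21

A=(0,0), D=(5.00,0)
B = A + 2.00·(cos66°, sin66°) = (0.8135, 1.8271)
|BD| = 4.5679
circle(B,9.00) ∩ circle(D,7.00): a=5.7867, h=6.8931
  candidates: C₊=(8.8742,5.8301) cross=31.487; C₋=(3.3599,-6.8052) cross=-31.487
  mode - wants cross < 0 → take C=(3.3599,-6.8052) (cross=-31.487)
ex = (C−B)/|BC| = (0.2829,-0.9591); ey = (0.9591,0.2829)
P = B + 3.33·ex + -2.99·ey = (-1.1122,-2.2128)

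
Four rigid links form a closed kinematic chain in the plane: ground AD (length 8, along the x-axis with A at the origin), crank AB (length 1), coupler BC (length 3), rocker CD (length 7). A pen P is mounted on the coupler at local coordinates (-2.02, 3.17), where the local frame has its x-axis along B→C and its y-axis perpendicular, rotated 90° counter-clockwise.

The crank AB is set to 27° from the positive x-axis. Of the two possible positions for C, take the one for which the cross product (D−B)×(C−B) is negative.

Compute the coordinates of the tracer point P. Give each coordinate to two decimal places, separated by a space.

3.62 3.04

A=(0,0), D=(8.00,0)
B = A + 1.00·(cos27°, sin27°) = (0.8910, 0.4540)
|BD| = 7.1235
circle(B,3.00) ∩ circle(D,7.00): a=0.7541, h=2.9037
  candidates: C₊=(1.8286,3.3037) cross=20.684; C₋=(1.4585,-2.4918) cross=-20.684
  mode - wants cross < 0 → take C=(1.4585,-2.4918) (cross=-20.684)
ex = (C−B)/|BC| = (0.1892,-0.9819); ey = (0.9819,0.1892)
P = B + -2.02·ex + 3.17·ey = (3.6216,3.0372)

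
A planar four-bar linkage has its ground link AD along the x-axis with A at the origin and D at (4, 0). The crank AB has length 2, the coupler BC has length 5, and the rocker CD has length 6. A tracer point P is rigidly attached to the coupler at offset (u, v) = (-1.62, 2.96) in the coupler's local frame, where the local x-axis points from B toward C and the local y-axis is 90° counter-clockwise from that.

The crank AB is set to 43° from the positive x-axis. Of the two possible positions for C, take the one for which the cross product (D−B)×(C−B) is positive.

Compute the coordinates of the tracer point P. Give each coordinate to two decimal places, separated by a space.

A=(0,0), D=(4.00,0)
B = A + 2.00·(cos43°, sin43°) = (1.4627, 1.3640)
|BD| = 2.8807
circle(B,5.00) ∩ circle(D,6.00): a=-0.4689, h=4.9780
  candidates: C₊=(3.4067,5.9706) cross=14.340; C₋=(-1.3074,-2.7985) cross=-14.340
  mode + wants cross > 0 → take C=(3.4067,5.9706) (cross=14.340)
ex = (C−B)/|BC| = (0.3888,0.9213); ey = (-0.9213,0.3888)
P = B + -1.62·ex + 2.96·ey = (-1.8943,1.0223)

-1.89 1.02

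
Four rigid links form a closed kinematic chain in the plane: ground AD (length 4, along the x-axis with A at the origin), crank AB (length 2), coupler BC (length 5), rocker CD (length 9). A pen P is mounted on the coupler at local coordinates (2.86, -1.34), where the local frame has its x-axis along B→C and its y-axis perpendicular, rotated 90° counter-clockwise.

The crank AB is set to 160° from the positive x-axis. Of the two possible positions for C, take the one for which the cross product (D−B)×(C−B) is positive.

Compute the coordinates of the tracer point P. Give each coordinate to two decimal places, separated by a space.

A=(0,0), D=(4.00,0)
B = A + 2.00·(cos160°, sin160°) = (-1.8794, 0.6840)
|BD| = 5.9190
circle(B,5.00) ∩ circle(D,9.00): a=-1.7710, h=4.6759
  candidates: C₊=(-3.0981,5.5332) cross=27.677; C₋=(-4.1789,-3.7558) cross=-27.677
  mode + wants cross > 0 → take C=(-3.0981,5.5332) (cross=27.677)
ex = (C−B)/|BC| = (-0.2437,0.9698); ey = (-0.9698,-0.2437)
P = B + 2.86·ex + -1.34·ey = (-1.2769,3.7844)

-1.28 3.78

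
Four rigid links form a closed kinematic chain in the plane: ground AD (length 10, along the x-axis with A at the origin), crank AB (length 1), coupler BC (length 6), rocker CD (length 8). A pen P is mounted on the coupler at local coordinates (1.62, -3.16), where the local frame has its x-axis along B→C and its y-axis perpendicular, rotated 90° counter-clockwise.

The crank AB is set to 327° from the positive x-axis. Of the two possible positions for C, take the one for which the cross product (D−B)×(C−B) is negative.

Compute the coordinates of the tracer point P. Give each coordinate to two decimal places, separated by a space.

A=(0,0), D=(10.00,0)
B = A + 1.00·(cos327°, sin327°) = (0.8387, -0.5446)
|BD| = 9.1775
circle(B,6.00) ∩ circle(D,8.00): a=3.0633, h=5.1591
  candidates: C₊=(3.5904,4.7872) cross=47.348; C₋=(4.2027,-5.5129) cross=-47.348
  mode - wants cross < 0 → take C=(4.2027,-5.5129) (cross=-47.348)
ex = (C−B)/|BC| = (0.5607,-0.8280); ey = (0.8280,0.5607)
P = B + 1.62·ex + -3.16·ey = (-0.8696,-3.6578)

-0.87 -3.66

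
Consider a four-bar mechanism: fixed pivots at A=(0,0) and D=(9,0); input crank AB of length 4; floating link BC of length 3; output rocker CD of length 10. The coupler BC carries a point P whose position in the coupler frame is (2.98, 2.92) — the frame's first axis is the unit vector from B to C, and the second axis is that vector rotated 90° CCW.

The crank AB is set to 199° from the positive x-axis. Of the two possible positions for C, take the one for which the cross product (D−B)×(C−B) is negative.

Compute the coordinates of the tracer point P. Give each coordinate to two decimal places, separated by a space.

A=(0,0), D=(9.00,0)
B = A + 4.00·(cos199°, sin199°) = (-3.7821, -1.3023)
|BD| = 12.8482
circle(B,3.00) ∩ circle(D,10.00): a=2.8828, h=0.8304
  candidates: C₊=(-0.9983,-0.1840) cross=10.669; C₋=(-0.8300,-1.8362) cross=-10.669
  mode - wants cross < 0 → take C=(-0.8300,-1.8362) (cross=-10.669)
ex = (C−B)/|BC| = (0.9840,-0.1780); ey = (0.1780,0.9840)
P = B + 2.98·ex + 2.92·ey = (-0.3300,1.0407)

-0.33 1.04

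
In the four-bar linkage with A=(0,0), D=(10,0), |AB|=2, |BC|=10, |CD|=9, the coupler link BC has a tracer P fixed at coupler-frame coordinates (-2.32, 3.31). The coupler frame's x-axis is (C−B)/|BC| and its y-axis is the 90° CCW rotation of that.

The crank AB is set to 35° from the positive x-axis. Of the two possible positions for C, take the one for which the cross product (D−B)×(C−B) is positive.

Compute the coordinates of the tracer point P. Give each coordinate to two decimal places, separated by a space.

A=(0,0), D=(10.00,0)
B = A + 2.00·(cos35°, sin35°) = (1.6383, 1.1472)
|BD| = 8.4400
circle(B,10.00) ∩ circle(D,9.00): a=5.3456, h=8.4513
  candidates: C₊=(8.0830,8.7935) cross=71.329; C₋=(5.7856,-7.9523) cross=-71.329
  mode + wants cross > 0 → take C=(8.0830,8.7935) (cross=71.329)
ex = (C−B)/|BC| = (0.6445,0.7646); ey = (-0.7646,0.6445)
P = B + -2.32·ex + 3.31·ey = (-2.3878,1.5064)

-2.39 1.51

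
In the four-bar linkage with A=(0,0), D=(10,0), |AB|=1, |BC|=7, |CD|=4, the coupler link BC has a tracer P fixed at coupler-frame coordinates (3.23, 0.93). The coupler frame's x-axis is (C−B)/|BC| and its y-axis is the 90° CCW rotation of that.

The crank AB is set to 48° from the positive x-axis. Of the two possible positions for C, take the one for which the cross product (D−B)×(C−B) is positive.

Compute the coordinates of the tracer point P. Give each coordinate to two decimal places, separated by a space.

A=(0,0), D=(10.00,0)
B = A + 1.00·(cos48°, sin48°) = (0.6691, 0.7431)
|BD| = 9.3604
circle(B,7.00) ∩ circle(D,4.00): a=6.4430, h=2.7365
  candidates: C₊=(7.3090,2.9595) cross=25.615; C₋=(6.8745,-2.4962) cross=-25.615
  mode + wants cross > 0 → take C=(7.3090,2.9595) (cross=25.615)
ex = (C−B)/|BC| = (0.9486,0.3166); ey = (-0.3166,0.9486)
P = B + 3.23·ex + 0.93·ey = (3.4385,2.6480)

3.44 2.65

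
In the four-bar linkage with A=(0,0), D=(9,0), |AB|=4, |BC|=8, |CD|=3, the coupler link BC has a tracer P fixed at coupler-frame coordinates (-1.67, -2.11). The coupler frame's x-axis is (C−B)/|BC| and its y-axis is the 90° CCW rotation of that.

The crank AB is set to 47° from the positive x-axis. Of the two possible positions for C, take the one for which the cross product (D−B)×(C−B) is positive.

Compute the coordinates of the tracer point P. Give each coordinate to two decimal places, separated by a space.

0.94 0.92

A=(0,0), D=(9.00,0)
B = A + 4.00·(cos47°, sin47°) = (2.7280, 2.9254)
|BD| = 6.9207
circle(B,8.00) ∩ circle(D,3.00): a=7.4339, h=2.9558
  candidates: C₊=(10.7145,2.4618) cross=20.456; C₋=(8.2157,-2.8957) cross=-20.456
  mode + wants cross > 0 → take C=(10.7145,2.4618) (cross=20.456)
ex = (C−B)/|BC| = (0.9983,-0.0580); ey = (0.0580,0.9983)
P = B + -1.67·ex + -2.11·ey = (0.9385,0.9157)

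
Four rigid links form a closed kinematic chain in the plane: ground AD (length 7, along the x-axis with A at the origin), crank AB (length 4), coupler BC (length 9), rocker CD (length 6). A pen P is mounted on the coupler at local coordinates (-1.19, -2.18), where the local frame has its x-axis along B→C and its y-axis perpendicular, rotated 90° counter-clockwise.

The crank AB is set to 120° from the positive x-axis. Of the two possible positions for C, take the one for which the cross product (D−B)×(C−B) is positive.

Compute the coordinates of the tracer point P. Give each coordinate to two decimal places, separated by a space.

-2.53 1.04

A=(0,0), D=(7.00,0)
B = A + 4.00·(cos120°, sin120°) = (-2.0000, 3.4641)
|BD| = 9.6437
circle(B,9.00) ∩ circle(D,6.00): a=7.1550, h=5.4595
  candidates: C₊=(6.6385,5.9891) cross=52.650; C₋=(2.7163,-4.2012) cross=-52.650
  mode + wants cross > 0 → take C=(6.6385,5.9891) (cross=52.650)
ex = (C−B)/|BC| = (0.9598,0.2806); ey = (-0.2806,0.9598)
P = B + -1.19·ex + -2.18·ey = (-2.5306,1.0378)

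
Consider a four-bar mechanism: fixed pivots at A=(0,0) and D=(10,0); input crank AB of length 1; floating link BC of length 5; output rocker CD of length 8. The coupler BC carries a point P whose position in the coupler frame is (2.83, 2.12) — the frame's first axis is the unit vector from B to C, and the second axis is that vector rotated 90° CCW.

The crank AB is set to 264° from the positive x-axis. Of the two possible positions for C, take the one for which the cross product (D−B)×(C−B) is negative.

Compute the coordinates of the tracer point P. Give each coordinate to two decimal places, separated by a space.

A=(0,0), D=(10.00,0)
B = A + 1.00·(cos264°, sin264°) = (-0.1045, -0.9945)
|BD| = 10.1534
circle(B,5.00) ∩ circle(D,8.00): a=3.1561, h=3.8780
  candidates: C₊=(2.6566,3.1740) cross=39.375; C₋=(3.4163,-4.5447) cross=-39.375
  mode - wants cross < 0 → take C=(3.4163,-4.5447) (cross=-39.375)
ex = (C−B)/|BC| = (0.7042,-0.7100); ey = (0.7100,0.7042)
P = B + 2.83·ex + 2.12·ey = (3.3935,-1.5111)

3.39 -1.51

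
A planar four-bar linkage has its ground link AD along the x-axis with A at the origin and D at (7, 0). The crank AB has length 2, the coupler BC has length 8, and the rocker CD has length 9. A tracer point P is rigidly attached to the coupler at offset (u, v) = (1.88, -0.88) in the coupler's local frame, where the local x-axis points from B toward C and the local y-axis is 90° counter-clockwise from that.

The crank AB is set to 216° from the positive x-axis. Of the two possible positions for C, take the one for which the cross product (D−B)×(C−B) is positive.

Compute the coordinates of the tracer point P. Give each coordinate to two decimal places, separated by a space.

A=(0,0), D=(7.00,0)
B = A + 2.00·(cos216°, sin216°) = (-1.6180, -1.1756)
|BD| = 8.6978
circle(B,8.00) ∩ circle(D,9.00): a=3.3717, h=7.2548
  candidates: C₊=(0.7422,6.4683) cross=63.101; C₋=(2.7032,-7.9081) cross=-63.101
  mode + wants cross > 0 → take C=(0.7422,6.4683) (cross=63.101)
ex = (C−B)/|BC| = (0.2950,0.9555); ey = (-0.9555,0.2950)
P = B + 1.88·ex + -0.88·ey = (-0.2226,0.3611)

-0.22 0.36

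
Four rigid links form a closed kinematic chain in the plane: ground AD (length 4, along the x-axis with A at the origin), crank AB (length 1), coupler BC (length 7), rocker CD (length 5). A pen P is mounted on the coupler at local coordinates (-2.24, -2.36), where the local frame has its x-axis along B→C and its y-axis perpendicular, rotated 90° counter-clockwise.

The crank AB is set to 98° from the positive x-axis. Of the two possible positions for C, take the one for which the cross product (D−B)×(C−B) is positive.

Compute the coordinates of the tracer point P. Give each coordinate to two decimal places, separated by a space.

-0.81 -2.19

A=(0,0), D=(4.00,0)
B = A + 1.00·(cos98°, sin98°) = (-0.1392, 0.9903)
|BD| = 4.2560
circle(B,7.00) ∩ circle(D,5.00): a=4.9476, h=4.9519
  candidates: C₊=(5.8248,4.6551) cross=21.075; C₋=(3.5204,-4.9769) cross=-21.075
  mode + wants cross > 0 → take C=(5.8248,4.6551) (cross=21.075)
ex = (C−B)/|BC| = (0.8520,0.5236); ey = (-0.5236,0.8520)
P = B + -2.24·ex + -2.36·ey = (-0.8121,-2.1932)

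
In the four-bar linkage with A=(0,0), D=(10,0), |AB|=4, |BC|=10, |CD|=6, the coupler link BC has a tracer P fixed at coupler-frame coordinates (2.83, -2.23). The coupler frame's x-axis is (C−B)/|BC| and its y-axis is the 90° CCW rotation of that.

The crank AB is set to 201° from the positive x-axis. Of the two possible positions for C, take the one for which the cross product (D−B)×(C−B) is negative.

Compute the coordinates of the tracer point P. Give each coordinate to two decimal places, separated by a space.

-1.67 -4.39

A=(0,0), D=(10.00,0)
B = A + 4.00·(cos201°, sin201°) = (-3.7343, -1.4335)
|BD| = 13.8089
circle(B,10.00) ∩ circle(D,6.00): a=9.2218, h=3.8676
  candidates: C₊=(5.0362,3.3705) cross=53.407; C₋=(5.8391,-4.3229) cross=-53.407
  mode - wants cross < 0 → take C=(5.8391,-4.3229) (cross=-53.407)
ex = (C−B)/|BC| = (0.9573,-0.2889); ey = (0.2889,0.9573)
P = B + 2.83·ex + -2.23·ey = (-1.6694,-4.3861)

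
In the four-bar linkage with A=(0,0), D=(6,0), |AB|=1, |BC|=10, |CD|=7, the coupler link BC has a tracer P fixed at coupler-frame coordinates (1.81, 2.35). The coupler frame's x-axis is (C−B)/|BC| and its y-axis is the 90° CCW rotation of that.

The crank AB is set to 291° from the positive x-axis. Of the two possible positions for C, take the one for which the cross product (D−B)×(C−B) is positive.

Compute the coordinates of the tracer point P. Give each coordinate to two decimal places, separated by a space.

A=(0,0), D=(6.00,0)
B = A + 1.00·(cos291°, sin291°) = (0.3584, -0.9336)
|BD| = 5.7184
circle(B,10.00) ∩ circle(D,7.00): a=7.3185, h=6.8147
  candidates: C₊=(6.4661,6.9845) cross=38.969; C₋=(8.6912,-6.4620) cross=-38.969
  mode + wants cross > 0 → take C=(6.4661,6.9845) (cross=38.969)
ex = (C−B)/|BC| = (0.6108,0.7918); ey = (-0.7918,0.6108)
P = B + 1.81·ex + 2.35·ey = (-0.3969,1.9349)

-0.40 1.93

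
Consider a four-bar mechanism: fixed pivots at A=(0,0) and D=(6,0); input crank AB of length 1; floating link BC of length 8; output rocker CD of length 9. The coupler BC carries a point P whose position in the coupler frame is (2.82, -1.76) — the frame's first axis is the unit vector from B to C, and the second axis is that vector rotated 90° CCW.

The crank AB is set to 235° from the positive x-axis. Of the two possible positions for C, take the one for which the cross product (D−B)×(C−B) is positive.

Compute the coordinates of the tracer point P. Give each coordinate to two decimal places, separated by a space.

1.54 1.74

A=(0,0), D=(6.00,0)
B = A + 1.00·(cos235°, sin235°) = (-0.5736, -0.8192)
|BD| = 6.6244
circle(B,8.00) ∩ circle(D,9.00): a=2.0291, h=7.7384
  candidates: C₊=(0.4830,7.1108) cross=51.262; C₋=(2.3968,-8.2473) cross=-51.262
  mode + wants cross > 0 → take C=(0.4830,7.1108) (cross=51.262)
ex = (C−B)/|BC| = (0.1321,0.9912); ey = (-0.9912,0.1321)
P = B + 2.82·ex + -1.76·ey = (1.5435,1.7437)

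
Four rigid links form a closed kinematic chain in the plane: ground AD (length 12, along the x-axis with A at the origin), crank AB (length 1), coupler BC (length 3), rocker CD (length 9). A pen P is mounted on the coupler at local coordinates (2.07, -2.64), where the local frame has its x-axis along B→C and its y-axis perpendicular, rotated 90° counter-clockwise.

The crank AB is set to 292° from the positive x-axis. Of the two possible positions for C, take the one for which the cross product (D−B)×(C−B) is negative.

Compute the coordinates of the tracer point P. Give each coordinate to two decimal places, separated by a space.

A=(0,0), D=(12.00,0)
B = A + 1.00·(cos292°, sin292°) = (0.3746, -0.9272)
|BD| = 11.6623
circle(B,3.00) ∩ circle(D,9.00): a=2.7443, h=1.2120
  candidates: C₊=(3.0139,0.4991) cross=14.134; C₋=(3.2066,-1.9171) cross=-14.134
  mode - wants cross < 0 → take C=(3.2066,-1.9171) (cross=-14.134)
ex = (C−B)/|BC| = (0.9440,-0.3300); ey = (0.3300,0.9440)
P = B + 2.07·ex + -2.64·ey = (1.4575,-4.1024)

1.46 -4.10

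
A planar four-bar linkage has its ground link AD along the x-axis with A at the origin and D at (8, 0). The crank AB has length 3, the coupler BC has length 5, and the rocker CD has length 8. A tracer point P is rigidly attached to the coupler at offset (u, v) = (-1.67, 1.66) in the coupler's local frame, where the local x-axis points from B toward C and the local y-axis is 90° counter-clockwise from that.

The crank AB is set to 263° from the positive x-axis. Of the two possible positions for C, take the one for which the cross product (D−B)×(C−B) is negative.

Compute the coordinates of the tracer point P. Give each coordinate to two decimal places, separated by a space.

-0.42 -0.62

A=(0,0), D=(8.00,0)
B = A + 3.00·(cos263°, sin263°) = (-0.3656, -2.9776)
|BD| = 8.8797
circle(B,5.00) ∩ circle(D,8.00): a=2.2439, h=4.4682
  candidates: C₊=(0.2500,1.9843) cross=39.677; C₋=(3.2467,-6.4347) cross=-39.677
  mode - wants cross < 0 → take C=(3.2467,-6.4347) (cross=-39.677)
ex = (C−B)/|BC| = (0.7225,-0.6914); ey = (0.6914,0.7225)
P = B + -1.67·ex + 1.66·ey = (-0.4244,-0.6237)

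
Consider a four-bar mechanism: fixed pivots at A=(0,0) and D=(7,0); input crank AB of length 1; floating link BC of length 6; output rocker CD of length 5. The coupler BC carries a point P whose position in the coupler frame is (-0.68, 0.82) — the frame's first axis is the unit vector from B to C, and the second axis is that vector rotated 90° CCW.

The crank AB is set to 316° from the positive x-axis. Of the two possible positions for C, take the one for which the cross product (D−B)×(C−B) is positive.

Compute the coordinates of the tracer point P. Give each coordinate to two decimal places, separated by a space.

-0.34 -0.76

A=(0,0), D=(7.00,0)
B = A + 1.00·(cos316°, sin316°) = (0.7193, -0.6947)
|BD| = 6.3190
circle(B,6.00) ∩ circle(D,5.00): a=4.0299, h=4.4452
  candidates: C₊=(4.2361,4.1666) cross=28.089; C₋=(5.2135,-4.6699) cross=-28.089
  mode + wants cross > 0 → take C=(4.2361,4.1666) (cross=28.089)
ex = (C−B)/|BC| = (0.5861,0.8102); ey = (-0.8102,0.5861)
P = B + -0.68·ex + 0.82·ey = (-0.3436,-0.7650)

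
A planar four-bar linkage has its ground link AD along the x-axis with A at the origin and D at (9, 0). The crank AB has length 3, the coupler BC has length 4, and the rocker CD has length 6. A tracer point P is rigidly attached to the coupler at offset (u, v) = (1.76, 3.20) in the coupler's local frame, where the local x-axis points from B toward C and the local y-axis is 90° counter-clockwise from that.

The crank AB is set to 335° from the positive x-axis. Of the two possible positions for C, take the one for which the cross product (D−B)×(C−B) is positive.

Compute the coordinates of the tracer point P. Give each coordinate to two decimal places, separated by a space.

A=(0,0), D=(9.00,0)
B = A + 3.00·(cos335°, sin335°) = (2.7189, -1.2679)
|BD| = 6.4078
circle(B,4.00) ∩ circle(D,6.00): a=1.6433, h=3.6469
  candidates: C₊=(3.6081,2.6321) cross=23.368; C₋=(5.0513,-4.5175) cross=-23.368
  mode + wants cross > 0 → take C=(3.6081,2.6321) (cross=23.368)
ex = (C−B)/|BC| = (0.2223,0.9750); ey = (-0.9750,0.2223)
P = B + 1.76·ex + 3.20·ey = (-0.0098,1.1595)

-0.01 1.16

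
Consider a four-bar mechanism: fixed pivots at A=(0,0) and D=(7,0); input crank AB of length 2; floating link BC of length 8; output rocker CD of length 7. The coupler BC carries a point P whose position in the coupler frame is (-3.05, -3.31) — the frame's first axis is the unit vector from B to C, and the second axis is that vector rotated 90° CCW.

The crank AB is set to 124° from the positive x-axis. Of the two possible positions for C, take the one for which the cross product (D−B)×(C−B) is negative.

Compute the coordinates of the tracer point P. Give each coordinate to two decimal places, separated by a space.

-5.46 2.83

A=(0,0), D=(7.00,0)
B = A + 2.00·(cos124°, sin124°) = (-1.1184, 1.6581)
|BD| = 8.2860
circle(B,8.00) ∩ circle(D,7.00): a=5.0481, h=6.2062
  candidates: C₊=(5.0695,6.7285) cross=51.424; C₋=(2.5858,-5.4327) cross=-51.424
  mode - wants cross < 0 → take C=(2.5858,-5.4327) (cross=-51.424)
ex = (C−B)/|BC| = (0.4630,-0.8863); ey = (0.8863,0.4630)
P = B + -3.05·ex + -3.31·ey = (-5.4644,2.8289)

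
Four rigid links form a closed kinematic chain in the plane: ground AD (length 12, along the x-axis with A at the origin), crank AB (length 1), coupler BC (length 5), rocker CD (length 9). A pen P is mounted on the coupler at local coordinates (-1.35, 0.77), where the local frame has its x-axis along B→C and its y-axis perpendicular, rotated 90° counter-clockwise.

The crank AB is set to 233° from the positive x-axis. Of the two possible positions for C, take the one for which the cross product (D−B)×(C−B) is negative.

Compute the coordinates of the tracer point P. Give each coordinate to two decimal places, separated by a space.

A=(0,0), D=(12.00,0)
B = A + 1.00·(cos233°, sin233°) = (-0.6018, -0.7986)
|BD| = 12.6271
circle(B,5.00) ∩ circle(D,9.00): a=4.0961, h=2.8674
  candidates: C₊=(3.3047,2.3221) cross=36.207; C₋=(3.6674,-3.4012) cross=-36.207
  mode - wants cross < 0 → take C=(3.6674,-3.4012) (cross=-36.207)
ex = (C−B)/|BC| = (0.8539,-0.5205); ey = (0.5205,0.8539)
P = B + -1.35·ex + 0.77·ey = (-1.3537,0.5615)

-1.35 0.56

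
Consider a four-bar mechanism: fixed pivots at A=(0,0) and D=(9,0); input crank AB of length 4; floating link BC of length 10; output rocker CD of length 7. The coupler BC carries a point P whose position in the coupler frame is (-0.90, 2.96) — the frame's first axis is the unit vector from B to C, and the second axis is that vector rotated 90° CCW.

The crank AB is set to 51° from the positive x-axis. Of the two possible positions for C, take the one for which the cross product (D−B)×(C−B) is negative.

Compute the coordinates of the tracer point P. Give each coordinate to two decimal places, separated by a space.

4.99 4.96

A=(0,0), D=(9.00,0)
B = A + 4.00·(cos51°, sin51°) = (2.5173, 3.1086)
|BD| = 7.1895
circle(B,10.00) ∩ circle(D,7.00): a=7.1416, h=6.9998
  candidates: C₊=(11.9834,6.3324) cross=50.325; C₋=(5.9302,-6.2910) cross=-50.325
  mode - wants cross < 0 → take C=(5.9302,-6.2910) (cross=-50.325)
ex = (C−B)/|BC| = (0.3413,-0.9400); ey = (0.9400,0.3413)
P = B + -0.90·ex + 2.96·ey = (4.9924,4.9648)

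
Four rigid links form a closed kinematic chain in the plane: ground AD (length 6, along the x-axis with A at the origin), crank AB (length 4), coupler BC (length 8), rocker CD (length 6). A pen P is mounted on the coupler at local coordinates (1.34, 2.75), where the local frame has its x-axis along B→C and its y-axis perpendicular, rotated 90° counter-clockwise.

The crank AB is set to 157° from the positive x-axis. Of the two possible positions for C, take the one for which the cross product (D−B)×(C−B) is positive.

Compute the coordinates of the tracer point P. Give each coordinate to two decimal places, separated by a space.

-3.82 4.62

A=(0,0), D=(6.00,0)
B = A + 4.00·(cos157°, sin157°) = (-3.6820, 1.5629)
|BD| = 9.8074
circle(B,8.00) ∩ circle(D,6.00): a=6.3312, h=4.8904
  candidates: C₊=(3.3476,5.3819) cross=47.962; C₋=(1.7889,-4.2739) cross=-47.962
  mode + wants cross > 0 → take C=(3.3476,5.3819) (cross=47.962)
ex = (C−B)/|BC| = (0.8787,0.4774); ey = (-0.4774,0.8787)
P = B + 1.34·ex + 2.75·ey = (-3.8173,4.6190)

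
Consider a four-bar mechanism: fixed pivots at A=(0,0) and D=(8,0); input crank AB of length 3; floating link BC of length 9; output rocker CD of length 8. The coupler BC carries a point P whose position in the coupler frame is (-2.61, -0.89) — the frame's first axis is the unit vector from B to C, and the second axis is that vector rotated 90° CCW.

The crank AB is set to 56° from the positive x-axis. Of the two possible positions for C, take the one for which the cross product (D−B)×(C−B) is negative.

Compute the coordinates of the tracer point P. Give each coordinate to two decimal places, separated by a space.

A=(0,0), D=(8.00,0)
B = A + 3.00·(cos56°, sin56°) = (1.6776, 2.4871)
|BD| = 6.7940
circle(B,9.00) ∩ circle(D,8.00): a=4.6481, h=7.7068
  candidates: C₊=(8.8243,7.9574) cross=52.360; C₋=(3.1818,-6.3863) cross=-52.360
  mode - wants cross < 0 → take C=(3.1818,-6.3863) (cross=-52.360)
ex = (C−B)/|BC| = (0.1671,-0.9859); ey = (0.9859,0.1671)
P = B + -2.61·ex + -0.89·ey = (0.3639,4.9117)

0.36 4.91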